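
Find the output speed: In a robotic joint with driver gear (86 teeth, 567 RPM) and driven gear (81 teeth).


Given: N1 = 86 teeth, w1 = 567 RPM, N2 = 81 teeth
Using N1*w1 = N2*w2
w2 = N1*w1 / N2
w2 = 86*567 / 81
w2 = 48762 / 81
w2 = 602 RPM

602 RPM


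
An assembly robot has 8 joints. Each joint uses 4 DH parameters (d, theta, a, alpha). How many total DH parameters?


Given: 8 joints, 4 DH parameters per joint (d, theta, a, alpha)
Total DH parameters = number_of_joints * 4
Total = 8 * 4
Total = 32

32


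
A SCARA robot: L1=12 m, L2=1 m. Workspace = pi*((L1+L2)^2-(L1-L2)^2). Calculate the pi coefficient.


Given: L1 = 12, L2 = 1
(L1+L2)^2 = (13)^2 = 169
(L1-L2)^2 = (11)^2 = 121
Difference = 169 - 121 = 48
This equals 4*L1*L2 = 4*12*1 = 48
Workspace area = 48*pi

48


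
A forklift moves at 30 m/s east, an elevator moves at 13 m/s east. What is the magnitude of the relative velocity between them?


Given: v_A = 30 m/s east, v_B = 13 m/s east
Both move in the same direction; relative speed = |v_A - v_B|
|30 - 13| = |17|
= 17 m/s

17 m/s


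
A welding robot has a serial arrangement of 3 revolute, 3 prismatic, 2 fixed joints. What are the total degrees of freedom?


Given: serial robot with 3 revolute, 3 prismatic, 2 fixed joints
DOF contribution per joint type: revolute=1, prismatic=1, spherical=3, fixed=0
DOF = 3*1 + 3*1 + 2*0
DOF = 6

6


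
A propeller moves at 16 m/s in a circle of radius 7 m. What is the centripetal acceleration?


Given: v = 16 m/s, r = 7 m
Using a_c = v^2 / r
a_c = 16^2 / 7
a_c = 256 / 7
a_c = 256/7 m/s^2

256/7 m/s^2


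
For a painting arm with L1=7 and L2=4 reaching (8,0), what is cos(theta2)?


Given: L1 = 7, L2 = 4, target (x, y) = (8, 0)
Using cos(theta2) = (x^2 + y^2 - L1^2 - L2^2) / (2*L1*L2)
x^2 + y^2 = 8^2 + 0 = 64
L1^2 + L2^2 = 49 + 16 = 65
Numerator = 64 - 65 = -1
Denominator = 2*7*4 = 56
cos(theta2) = -1/56 = -1/56

-1/56


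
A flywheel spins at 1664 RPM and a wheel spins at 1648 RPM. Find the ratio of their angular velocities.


Given: RPM_A = 1664, RPM_B = 1648
omega = 2*pi*RPM/60, so omega_A/omega_B = RPM_A / RPM_B
omega_A/omega_B = 1664 / 1648
omega_A/omega_B = 104/103

104/103


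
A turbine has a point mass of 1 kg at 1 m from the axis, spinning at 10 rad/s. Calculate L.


Given: m = 1 kg, r = 1 m, omega = 10 rad/s
For a point mass: I = m*r^2
I = 1*1^2 = 1*1 = 1
L = I*omega = 1*10
L = 10 kg*m^2/s

10 kg*m^2/s


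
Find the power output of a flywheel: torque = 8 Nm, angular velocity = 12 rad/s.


Given: tau = 8 Nm, omega = 12 rad/s
Using P = tau * omega
P = 8 * 12
P = 96 W

96 W


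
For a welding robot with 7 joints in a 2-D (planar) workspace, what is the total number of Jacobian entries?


Given: task space dimension = 2, joints = 7
Jacobian is a 2 x 7 matrix
Total entries = rows * columns
Total = 2 * 7
Total = 14

14


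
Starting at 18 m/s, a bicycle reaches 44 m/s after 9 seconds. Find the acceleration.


Given: initial velocity v0 = 18 m/s, final velocity v = 44 m/s, time t = 9 s
Using a = (v - v0) / t
a = (44 - 18) / 9
a = 26 / 9
a = 26/9 m/s^2

26/9 m/s^2


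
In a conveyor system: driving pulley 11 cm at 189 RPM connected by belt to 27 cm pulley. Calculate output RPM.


Given: D1 = 11 cm, w1 = 189 RPM, D2 = 27 cm
Using D1*w1 = D2*w2
w2 = D1*w1 / D2
w2 = 11*189 / 27
w2 = 2079 / 27
w2 = 77 RPM

77 RPM


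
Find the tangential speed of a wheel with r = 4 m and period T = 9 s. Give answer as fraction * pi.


Given: radius r = 4 m, period T = 9 s
Using v = 2*pi*r / T
v = 2*pi*4 / 9
v = 8*pi / 9
v = 8/9*pi m/s

8/9*pi m/s


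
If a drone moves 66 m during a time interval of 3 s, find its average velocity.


Given: distance d = 66 m, time t = 3 s
Using v = d / t
v = 66 / 3
v = 22 m/s

22 m/s


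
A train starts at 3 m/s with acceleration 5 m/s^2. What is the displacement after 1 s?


Given: v0 = 3 m/s, a = 5 m/s^2, t = 1 s
Using s = v0*t + (1/2)*a*t^2
s = 3*1 + (1/2)*5*1^2
s = 3 + (1/2)*5
s = 3 + 5/2
s = 11/2

11/2 m


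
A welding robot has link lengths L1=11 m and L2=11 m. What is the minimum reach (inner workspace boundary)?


Given: L1 = 11 m, L2 = 11 m
For a 2-link planar arm, min reach = |L1 - L2| (second link folded back)
Min reach = |11 - 11|
Min reach = 0 m

0 m


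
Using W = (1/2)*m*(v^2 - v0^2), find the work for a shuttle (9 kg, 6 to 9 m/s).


Given: m = 9 kg, v0 = 6 m/s, v = 9 m/s
Using W = (1/2)*m*(v^2 - v0^2)
v^2 = 9^2 = 81
v0^2 = 6^2 = 36
v^2 - v0^2 = 81 - 36 = 45
W = (1/2)*9*45 = 405/2 J

405/2 J


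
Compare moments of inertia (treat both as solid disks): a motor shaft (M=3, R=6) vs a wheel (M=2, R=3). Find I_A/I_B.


Given: M1=3 kg, R1=6 m, M2=2 kg, R2=3 m
For a disk: I = (1/2)*M*R^2, so I_A/I_B = (M1*R1^2)/(M2*R2^2)
M1*R1^2 = 3*36 = 108
M2*R2^2 = 2*9 = 18
I_A/I_B = 108/18 = 6

6


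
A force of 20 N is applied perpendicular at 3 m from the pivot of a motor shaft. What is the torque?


Given: F = 20 N, r = 3 m, angle = 90 deg (perpendicular)
Using tau = F * r * sin(90)
sin(90) = 1
tau = 20 * 3 * 1
tau = 60 Nm

60 Nm


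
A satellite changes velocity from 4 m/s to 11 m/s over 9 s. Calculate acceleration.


Given: initial velocity v0 = 4 m/s, final velocity v = 11 m/s, time t = 9 s
Using a = (v - v0) / t
a = (11 - 4) / 9
a = 7 / 9
a = 7/9 m/s^2

7/9 m/s^2


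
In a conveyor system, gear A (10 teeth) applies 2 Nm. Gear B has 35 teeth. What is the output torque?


Given: N1 = 10, N2 = 35, T1 = 2 Nm
Using T2/T1 = N2/N1
T2 = T1 * N2 / N1
T2 = 2 * 35 / 10
T2 = 70 / 10
T2 = 7 Nm

7 Nm


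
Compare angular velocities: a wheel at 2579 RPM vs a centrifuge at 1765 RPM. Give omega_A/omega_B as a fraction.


Given: RPM_A = 2579, RPM_B = 1765
omega = 2*pi*RPM/60, so omega_A/omega_B = RPM_A / RPM_B
omega_A/omega_B = 2579 / 1765
omega_A/omega_B = 2579/1765

2579/1765


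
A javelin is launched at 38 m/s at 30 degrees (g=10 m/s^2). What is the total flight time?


Given: v0 = 38 m/s, theta = 30 deg, g = 10 m/s^2
sin(30) = 1/2
Using T = 2*v0*sin(theta) / g
T = 2*38*1/2 / 10
T = 38 / 10
T = 19/5 s

19/5 s


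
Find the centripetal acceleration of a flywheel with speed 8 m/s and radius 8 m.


Given: v = 8 m/s, r = 8 m
Using a_c = v^2 / r
a_c = 8^2 / 8
a_c = 64 / 8
a_c = 8 m/s^2

8 m/s^2


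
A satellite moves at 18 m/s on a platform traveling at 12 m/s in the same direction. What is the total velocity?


Given: object velocity = 18 m/s, platform velocity = 12 m/s (same direction)
Using classical velocity addition: v_total = v_object + v_platform
v_total = 18 + 12
v_total = 30 m/s

30 m/s


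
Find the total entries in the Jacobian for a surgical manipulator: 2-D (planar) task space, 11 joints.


Given: task space dimension = 2, joints = 11
Jacobian is a 2 x 11 matrix
Total entries = rows * columns
Total = 2 * 11
Total = 22

22


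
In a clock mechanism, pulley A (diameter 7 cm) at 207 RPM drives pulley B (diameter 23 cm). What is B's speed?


Given: D1 = 7 cm, w1 = 207 RPM, D2 = 23 cm
Using D1*w1 = D2*w2
w2 = D1*w1 / D2
w2 = 7*207 / 23
w2 = 1449 / 23
w2 = 63 RPM

63 RPM


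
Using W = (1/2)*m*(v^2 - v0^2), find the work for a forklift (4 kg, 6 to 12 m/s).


Given: m = 4 kg, v0 = 6 m/s, v = 12 m/s
Using W = (1/2)*m*(v^2 - v0^2)
v^2 = 12^2 = 144
v0^2 = 6^2 = 36
v^2 - v0^2 = 144 - 36 = 108
W = (1/2)*4*108 = 216 J

216 J


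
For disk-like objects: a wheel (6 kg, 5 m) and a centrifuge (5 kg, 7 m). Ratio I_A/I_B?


Given: M1=6 kg, R1=5 m, M2=5 kg, R2=7 m
For a disk: I = (1/2)*M*R^2, so I_A/I_B = (M1*R1^2)/(M2*R2^2)
M1*R1^2 = 6*25 = 150
M2*R2^2 = 5*49 = 245
I_A/I_B = 150/245 = 30/49

30/49


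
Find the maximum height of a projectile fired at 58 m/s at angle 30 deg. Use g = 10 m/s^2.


Given: v0 = 58 m/s, theta = 30 deg, g = 10 m/s^2
sin^2(30) = 1/4
Using H = v0^2 * sin^2(theta) / (2*g)
H = 58^2 * 1/4 / (2*10)
H = 3364 * 1/4 / 20
H = 841 / 20
H = 841/20 m

841/20 m


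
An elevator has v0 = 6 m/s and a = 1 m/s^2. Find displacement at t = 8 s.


Given: v0 = 6 m/s, a = 1 m/s^2, t = 8 s
Using s = v0*t + (1/2)*a*t^2
s = 6*8 + (1/2)*1*8^2
s = 48 + (1/2)*64
s = 48 + 32
s = 80

80 m


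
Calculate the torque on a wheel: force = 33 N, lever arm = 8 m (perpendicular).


Given: F = 33 N, r = 8 m, angle = 90 deg (perpendicular)
Using tau = F * r * sin(90)
sin(90) = 1
tau = 33 * 8 * 1
tau = 264 Nm

264 Nm


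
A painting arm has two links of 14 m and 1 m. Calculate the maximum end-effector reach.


Given: L1 = 14 m, L2 = 1 m
For a 2-link planar arm, max reach = L1 + L2 (fully extended)
Max reach = 14 + 1
Max reach = 15 m

15 m


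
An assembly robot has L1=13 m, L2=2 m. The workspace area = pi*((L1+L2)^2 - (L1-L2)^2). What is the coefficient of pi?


Given: L1 = 13, L2 = 2
(L1+L2)^2 = (15)^2 = 225
(L1-L2)^2 = (11)^2 = 121
Difference = 225 - 121 = 104
This equals 4*L1*L2 = 4*13*2 = 104
Workspace area = 104*pi

104


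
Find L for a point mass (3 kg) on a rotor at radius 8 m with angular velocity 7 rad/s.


Given: m = 3 kg, r = 8 m, omega = 7 rad/s
For a point mass: I = m*r^2
I = 3*8^2 = 3*64 = 192
L = I*omega = 192*7
L = 1344 kg*m^2/s

1344 kg*m^2/s


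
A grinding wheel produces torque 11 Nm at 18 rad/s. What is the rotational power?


Given: tau = 11 Nm, omega = 18 rad/s
Using P = tau * omega
P = 11 * 18
P = 198 W

198 W


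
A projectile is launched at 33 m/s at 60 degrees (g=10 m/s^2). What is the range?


Given: v0 = 33 m/s, theta = 60 deg, g = 10 m/s^2
sin(2*60) = sin(120) = sqrt(3)/2
Using R = v0^2 * sin(2*theta) / g
R = 33^2 * (sqrt(3)/2) / 10
R = 1089 * sqrt(3) / 20
R = 1089/20*sqrt(3) m

1089/20*sqrt(3) m


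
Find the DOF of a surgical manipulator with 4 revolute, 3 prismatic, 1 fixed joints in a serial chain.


Given: serial robot with 4 revolute, 3 prismatic, 1 fixed joints
DOF contribution per joint type: revolute=1, prismatic=1, spherical=3, fixed=0
DOF = 4*1 + 3*1 + 1*0
DOF = 7

7


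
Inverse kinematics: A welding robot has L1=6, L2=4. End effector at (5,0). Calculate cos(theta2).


Given: L1 = 6, L2 = 4, target (x, y) = (5, 0)
Using cos(theta2) = (x^2 + y^2 - L1^2 - L2^2) / (2*L1*L2)
x^2 + y^2 = 5^2 + 0 = 25
L1^2 + L2^2 = 36 + 16 = 52
Numerator = 25 - 52 = -27
Denominator = 2*6*4 = 48
cos(theta2) = -27/48 = -9/16

-9/16


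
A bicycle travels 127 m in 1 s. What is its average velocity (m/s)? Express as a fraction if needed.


Given: distance d = 127 m, time t = 1 s
Using v = d / t
v = 127 / 1
v = 127 m/s

127 m/s


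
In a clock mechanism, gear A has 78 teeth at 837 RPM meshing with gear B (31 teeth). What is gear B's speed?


Given: N1 = 78 teeth, w1 = 837 RPM, N2 = 31 teeth
Using N1*w1 = N2*w2
w2 = N1*w1 / N2
w2 = 78*837 / 31
w2 = 65286 / 31
w2 = 2106 RPM

2106 RPM


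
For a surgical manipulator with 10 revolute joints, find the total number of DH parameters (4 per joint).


Given: 10 joints, 4 DH parameters per joint (d, theta, a, alpha)
Total DH parameters = number_of_joints * 4
Total = 10 * 4
Total = 40

40


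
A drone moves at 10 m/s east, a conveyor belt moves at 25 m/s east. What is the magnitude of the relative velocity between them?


Given: v_A = 10 m/s east, v_B = 25 m/s east
Both move in the same direction; relative speed = |v_A - v_B|
|10 - 25| = |-15|
= 15 m/s

15 m/s


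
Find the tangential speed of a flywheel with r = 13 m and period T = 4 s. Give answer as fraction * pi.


Given: radius r = 13 m, period T = 4 s
Using v = 2*pi*r / T
v = 2*pi*13 / 4
v = 26*pi / 4
v = 13/2*pi m/s

13/2*pi m/s


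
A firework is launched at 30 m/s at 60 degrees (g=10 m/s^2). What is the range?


Given: v0 = 30 m/s, theta = 60 deg, g = 10 m/s^2
sin(2*60) = sin(120) = sqrt(3)/2
Using R = v0^2 * sin(2*theta) / g
R = 30^2 * (sqrt(3)/2) / 10
R = 900 * sqrt(3) / 20
R = 45*sqrt(3) m

45*sqrt(3) m


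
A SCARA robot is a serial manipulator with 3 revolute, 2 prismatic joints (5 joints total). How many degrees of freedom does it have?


Given: serial robot with 3 revolute, 2 prismatic joints
DOF contribution per joint type: revolute=1, prismatic=1, spherical=3, fixed=0
DOF = 3*1 + 2*1
DOF = 5

5


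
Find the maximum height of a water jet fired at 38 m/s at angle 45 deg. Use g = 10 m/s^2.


Given: v0 = 38 m/s, theta = 45 deg, g = 10 m/s^2
sin^2(45) = 1/2
Using H = v0^2 * sin^2(theta) / (2*g)
H = 38^2 * 1/2 / (2*10)
H = 1444 * 1/2 / 20
H = 722 / 20
H = 361/10 m

361/10 m


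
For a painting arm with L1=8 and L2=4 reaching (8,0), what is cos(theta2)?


Given: L1 = 8, L2 = 4, target (x, y) = (8, 0)
Using cos(theta2) = (x^2 + y^2 - L1^2 - L2^2) / (2*L1*L2)
x^2 + y^2 = 8^2 + 0 = 64
L1^2 + L2^2 = 64 + 16 = 80
Numerator = 64 - 80 = -16
Denominator = 2*8*4 = 64
cos(theta2) = -16/64 = -1/4

-1/4


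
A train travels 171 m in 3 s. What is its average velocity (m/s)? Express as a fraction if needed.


Given: distance d = 171 m, time t = 3 s
Using v = d / t
v = 171 / 3
v = 57 m/s

57 m/s


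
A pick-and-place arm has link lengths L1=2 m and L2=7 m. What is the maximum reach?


Given: L1 = 2 m, L2 = 7 m
For a 2-link planar arm, max reach = L1 + L2 (fully extended)
Max reach = 2 + 7
Max reach = 9 m

9 m


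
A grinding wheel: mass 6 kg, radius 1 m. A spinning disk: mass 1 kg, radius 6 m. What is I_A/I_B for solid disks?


Given: M1=6 kg, R1=1 m, M2=1 kg, R2=6 m
For a disk: I = (1/2)*M*R^2, so I_A/I_B = (M1*R1^2)/(M2*R2^2)
M1*R1^2 = 6*1 = 6
M2*R2^2 = 1*36 = 36
I_A/I_B = 6/36 = 1/6

1/6


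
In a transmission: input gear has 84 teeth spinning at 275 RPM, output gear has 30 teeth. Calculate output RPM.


Given: N1 = 84 teeth, w1 = 275 RPM, N2 = 30 teeth
Using N1*w1 = N2*w2
w2 = N1*w1 / N2
w2 = 84*275 / 30
w2 = 23100 / 30
w2 = 770 RPM

770 RPM


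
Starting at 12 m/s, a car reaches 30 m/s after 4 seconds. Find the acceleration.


Given: initial velocity v0 = 12 m/s, final velocity v = 30 m/s, time t = 4 s
Using a = (v - v0) / t
a = (30 - 12) / 4
a = 18 / 4
a = 9/2 m/s^2

9/2 m/s^2


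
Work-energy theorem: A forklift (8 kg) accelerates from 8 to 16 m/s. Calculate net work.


Given: m = 8 kg, v0 = 8 m/s, v = 16 m/s
Using W = (1/2)*m*(v^2 - v0^2)
v^2 = 16^2 = 256
v0^2 = 8^2 = 64
v^2 - v0^2 = 256 - 64 = 192
W = (1/2)*8*192 = 768 J

768 J


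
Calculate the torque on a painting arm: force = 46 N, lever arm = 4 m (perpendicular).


Given: F = 46 N, r = 4 m, angle = 90 deg (perpendicular)
Using tau = F * r * sin(90)
sin(90) = 1
tau = 46 * 4 * 1
tau = 184 Nm

184 Nm


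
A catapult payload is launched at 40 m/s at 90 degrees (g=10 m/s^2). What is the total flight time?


Given: v0 = 40 m/s, theta = 90 deg, g = 10 m/s^2
sin(90) = 1
Using T = 2*v0*sin(theta) / g
T = 2*40*1 / 10
T = 80 / 10
T = 8 s

8 s


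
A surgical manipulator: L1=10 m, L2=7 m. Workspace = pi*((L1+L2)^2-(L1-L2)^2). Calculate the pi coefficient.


Given: L1 = 10, L2 = 7
(L1+L2)^2 = (17)^2 = 289
(L1-L2)^2 = (3)^2 = 9
Difference = 289 - 9 = 280
This equals 4*L1*L2 = 4*10*7 = 280
Workspace area = 280*pi

280


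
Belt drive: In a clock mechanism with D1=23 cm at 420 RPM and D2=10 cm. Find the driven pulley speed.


Given: D1 = 23 cm, w1 = 420 RPM, D2 = 10 cm
Using D1*w1 = D2*w2
w2 = D1*w1 / D2
w2 = 23*420 / 10
w2 = 9660 / 10
w2 = 966 RPM

966 RPM


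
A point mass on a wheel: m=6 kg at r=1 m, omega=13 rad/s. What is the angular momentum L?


Given: m = 6 kg, r = 1 m, omega = 13 rad/s
For a point mass: I = m*r^2
I = 6*1^2 = 6*1 = 6
L = I*omega = 6*13
L = 78 kg*m^2/s

78 kg*m^2/s


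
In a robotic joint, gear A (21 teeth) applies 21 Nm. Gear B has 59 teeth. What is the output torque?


Given: N1 = 21, N2 = 59, T1 = 21 Nm
Using T2/T1 = N2/N1
T2 = T1 * N2 / N1
T2 = 21 * 59 / 21
T2 = 1239 / 21
T2 = 59 Nm

59 Nm


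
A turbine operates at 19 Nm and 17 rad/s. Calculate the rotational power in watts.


Given: tau = 19 Nm, omega = 17 rad/s
Using P = tau * omega
P = 19 * 17
P = 323 W

323 W


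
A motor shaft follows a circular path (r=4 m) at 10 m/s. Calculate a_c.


Given: v = 10 m/s, r = 4 m
Using a_c = v^2 / r
a_c = 10^2 / 4
a_c = 100 / 4
a_c = 25 m/s^2

25 m/s^2


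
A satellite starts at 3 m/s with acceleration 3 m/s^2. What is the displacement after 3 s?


Given: v0 = 3 m/s, a = 3 m/s^2, t = 3 s
Using s = v0*t + (1/2)*a*t^2
s = 3*3 + (1/2)*3*3^2
s = 9 + (1/2)*27
s = 9 + 27/2
s = 45/2

45/2 m


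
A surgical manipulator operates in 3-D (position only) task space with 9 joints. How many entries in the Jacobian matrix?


Given: task space dimension = 3, joints = 9
Jacobian is a 3 x 9 matrix
Total entries = rows * columns
Total = 3 * 9
Total = 27

27


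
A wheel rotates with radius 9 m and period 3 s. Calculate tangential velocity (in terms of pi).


Given: radius r = 9 m, period T = 3 s
Using v = 2*pi*r / T
v = 2*pi*9 / 3
v = 18*pi / 3
v = 6*pi m/s

6*pi m/s


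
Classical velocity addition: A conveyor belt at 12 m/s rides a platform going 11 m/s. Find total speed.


Given: object velocity = 12 m/s, platform velocity = 11 m/s (same direction)
Using classical velocity addition: v_total = v_object + v_platform
v_total = 12 + 11
v_total = 23 m/s

23 m/s


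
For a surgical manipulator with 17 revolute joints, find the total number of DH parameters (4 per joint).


Given: 17 joints, 4 DH parameters per joint (d, theta, a, alpha)
Total DH parameters = number_of_joints * 4
Total = 17 * 4
Total = 68

68


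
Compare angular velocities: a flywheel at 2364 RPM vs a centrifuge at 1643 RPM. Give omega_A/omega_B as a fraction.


Given: RPM_A = 2364, RPM_B = 1643
omega = 2*pi*RPM/60, so omega_A/omega_B = RPM_A / RPM_B
omega_A/omega_B = 2364 / 1643
omega_A/omega_B = 2364/1643

2364/1643


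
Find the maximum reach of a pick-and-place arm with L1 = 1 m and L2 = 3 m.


Given: L1 = 1 m, L2 = 3 m
For a 2-link planar arm, max reach = L1 + L2 (fully extended)
Max reach = 1 + 3
Max reach = 4 m

4 m


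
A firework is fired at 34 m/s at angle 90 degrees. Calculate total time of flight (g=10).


Given: v0 = 34 m/s, theta = 90 deg, g = 10 m/s^2
sin(90) = 1
Using T = 2*v0*sin(theta) / g
T = 2*34*1 / 10
T = 68 / 10
T = 34/5 s

34/5 s


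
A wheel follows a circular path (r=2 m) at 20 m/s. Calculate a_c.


Given: v = 20 m/s, r = 2 m
Using a_c = v^2 / r
a_c = 20^2 / 2
a_c = 400 / 2
a_c = 200 m/s^2

200 m/s^2


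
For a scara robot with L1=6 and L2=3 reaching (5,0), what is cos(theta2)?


Given: L1 = 6, L2 = 3, target (x, y) = (5, 0)
Using cos(theta2) = (x^2 + y^2 - L1^2 - L2^2) / (2*L1*L2)
x^2 + y^2 = 5^2 + 0 = 25
L1^2 + L2^2 = 36 + 9 = 45
Numerator = 25 - 45 = -20
Denominator = 2*6*3 = 36
cos(theta2) = -20/36 = -5/9

-5/9


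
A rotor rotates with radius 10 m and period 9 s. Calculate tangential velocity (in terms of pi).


Given: radius r = 10 m, period T = 9 s
Using v = 2*pi*r / T
v = 2*pi*10 / 9
v = 20*pi / 9
v = 20/9*pi m/s

20/9*pi m/s


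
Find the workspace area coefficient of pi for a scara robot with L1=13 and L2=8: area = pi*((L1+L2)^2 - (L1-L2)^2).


Given: L1 = 13, L2 = 8
(L1+L2)^2 = (21)^2 = 441
(L1-L2)^2 = (5)^2 = 25
Difference = 441 - 25 = 416
This equals 4*L1*L2 = 4*13*8 = 416
Workspace area = 416*pi

416


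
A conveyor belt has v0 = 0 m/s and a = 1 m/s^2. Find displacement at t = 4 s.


Given: v0 = 0 m/s, a = 1 m/s^2, t = 4 s
Using s = v0*t + (1/2)*a*t^2
s = 0*4 + (1/2)*1*4^2
s = 0 + (1/2)*16
s = 0 + 8
s = 8

8 m


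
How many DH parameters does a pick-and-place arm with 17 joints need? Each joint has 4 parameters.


Given: 17 joints, 4 DH parameters per joint (d, theta, a, alpha)
Total DH parameters = number_of_joints * 4
Total = 17 * 4
Total = 68

68


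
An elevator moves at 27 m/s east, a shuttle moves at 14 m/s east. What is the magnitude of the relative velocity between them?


Given: v_A = 27 m/s east, v_B = 14 m/s east
Both move in the same direction; relative speed = |v_A - v_B|
|27 - 14| = |13|
= 13 m/s

13 m/s


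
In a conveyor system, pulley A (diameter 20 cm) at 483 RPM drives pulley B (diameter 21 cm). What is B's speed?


Given: D1 = 20 cm, w1 = 483 RPM, D2 = 21 cm
Using D1*w1 = D2*w2
w2 = D1*w1 / D2
w2 = 20*483 / 21
w2 = 9660 / 21
w2 = 460 RPM

460 RPM


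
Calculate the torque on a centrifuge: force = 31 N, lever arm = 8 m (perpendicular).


Given: F = 31 N, r = 8 m, angle = 90 deg (perpendicular)
Using tau = F * r * sin(90)
sin(90) = 1
tau = 31 * 8 * 1
tau = 248 Nm

248 Nm


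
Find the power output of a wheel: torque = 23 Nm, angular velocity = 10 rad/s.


Given: tau = 23 Nm, omega = 10 rad/s
Using P = tau * omega
P = 23 * 10
P = 230 W

230 W


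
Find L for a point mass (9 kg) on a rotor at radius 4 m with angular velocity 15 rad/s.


Given: m = 9 kg, r = 4 m, omega = 15 rad/s
For a point mass: I = m*r^2
I = 9*4^2 = 9*16 = 144
L = I*omega = 144*15
L = 2160 kg*m^2/s

2160 kg*m^2/s


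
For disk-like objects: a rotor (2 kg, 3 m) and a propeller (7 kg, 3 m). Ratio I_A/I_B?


Given: M1=2 kg, R1=3 m, M2=7 kg, R2=3 m
For a disk: I = (1/2)*M*R^2, so I_A/I_B = (M1*R1^2)/(M2*R2^2)
M1*R1^2 = 2*9 = 18
M2*R2^2 = 7*9 = 63
I_A/I_B = 18/63 = 2/7

2/7


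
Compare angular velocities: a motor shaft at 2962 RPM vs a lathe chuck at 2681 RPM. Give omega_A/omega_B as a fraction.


Given: RPM_A = 2962, RPM_B = 2681
omega = 2*pi*RPM/60, so omega_A/omega_B = RPM_A / RPM_B
omega_A/omega_B = 2962 / 2681
omega_A/omega_B = 2962/2681

2962/2681


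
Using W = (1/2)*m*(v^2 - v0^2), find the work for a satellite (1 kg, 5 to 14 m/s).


Given: m = 1 kg, v0 = 5 m/s, v = 14 m/s
Using W = (1/2)*m*(v^2 - v0^2)
v^2 = 14^2 = 196
v0^2 = 5^2 = 25
v^2 - v0^2 = 196 - 25 = 171
W = (1/2)*1*171 = 171/2 J

171/2 J


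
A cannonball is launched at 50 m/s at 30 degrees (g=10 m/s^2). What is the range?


Given: v0 = 50 m/s, theta = 30 deg, g = 10 m/s^2
sin(2*30) = sin(60) = sqrt(3)/2
Using R = v0^2 * sin(2*theta) / g
R = 50^2 * (sqrt(3)/2) / 10
R = 2500 * sqrt(3) / 20
R = 125*sqrt(3) m

125*sqrt(3) m


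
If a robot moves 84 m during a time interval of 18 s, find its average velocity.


Given: distance d = 84 m, time t = 18 s
Using v = d / t
v = 84 / 18
v = 14/3 m/s

14/3 m/s


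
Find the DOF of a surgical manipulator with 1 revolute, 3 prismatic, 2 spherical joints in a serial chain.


Given: serial robot with 1 revolute, 3 prismatic, 2 spherical joints
DOF contribution per joint type: revolute=1, prismatic=1, spherical=3, fixed=0
DOF = 1*1 + 3*1 + 2*3
DOF = 10

10


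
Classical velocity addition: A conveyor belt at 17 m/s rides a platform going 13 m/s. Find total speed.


Given: object velocity = 17 m/s, platform velocity = 13 m/s (same direction)
Using classical velocity addition: v_total = v_object + v_platform
v_total = 17 + 13
v_total = 30 m/s

30 m/s


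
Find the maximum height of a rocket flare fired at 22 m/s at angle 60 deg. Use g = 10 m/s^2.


Given: v0 = 22 m/s, theta = 60 deg, g = 10 m/s^2
sin^2(60) = 3/4
Using H = v0^2 * sin^2(theta) / (2*g)
H = 22^2 * 3/4 / (2*10)
H = 484 * 3/4 / 20
H = 363 / 20
H = 363/20 m

363/20 m


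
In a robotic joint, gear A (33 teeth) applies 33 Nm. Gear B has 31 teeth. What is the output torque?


Given: N1 = 33, N2 = 31, T1 = 33 Nm
Using T2/T1 = N2/N1
T2 = T1 * N2 / N1
T2 = 33 * 31 / 33
T2 = 1023 / 33
T2 = 31 Nm

31 Nm


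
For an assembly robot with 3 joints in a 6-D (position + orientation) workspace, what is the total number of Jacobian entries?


Given: task space dimension = 6, joints = 3
Jacobian is a 6 x 3 matrix
Total entries = rows * columns
Total = 6 * 3
Total = 18

18


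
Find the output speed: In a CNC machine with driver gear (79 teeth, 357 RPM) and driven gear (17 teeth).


Given: N1 = 79 teeth, w1 = 357 RPM, N2 = 17 teeth
Using N1*w1 = N2*w2
w2 = N1*w1 / N2
w2 = 79*357 / 17
w2 = 28203 / 17
w2 = 1659 RPM

1659 RPM


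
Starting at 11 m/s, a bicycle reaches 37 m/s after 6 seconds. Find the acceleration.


Given: initial velocity v0 = 11 m/s, final velocity v = 37 m/s, time t = 6 s
Using a = (v - v0) / t
a = (37 - 11) / 6
a = 26 / 6
a = 13/3 m/s^2

13/3 m/s^2


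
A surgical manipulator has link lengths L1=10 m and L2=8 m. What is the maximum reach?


Given: L1 = 10 m, L2 = 8 m
For a 2-link planar arm, max reach = L1 + L2 (fully extended)
Max reach = 10 + 8
Max reach = 18 m

18 m


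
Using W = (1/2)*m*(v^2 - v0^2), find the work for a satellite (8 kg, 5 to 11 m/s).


Given: m = 8 kg, v0 = 5 m/s, v = 11 m/s
Using W = (1/2)*m*(v^2 - v0^2)
v^2 = 11^2 = 121
v0^2 = 5^2 = 25
v^2 - v0^2 = 121 - 25 = 96
W = (1/2)*8*96 = 384 J

384 J


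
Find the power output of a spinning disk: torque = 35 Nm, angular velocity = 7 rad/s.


Given: tau = 35 Nm, omega = 7 rad/s
Using P = tau * omega
P = 35 * 7
P = 245 W

245 W


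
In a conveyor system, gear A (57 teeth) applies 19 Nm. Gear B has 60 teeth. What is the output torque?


Given: N1 = 57, N2 = 60, T1 = 19 Nm
Using T2/T1 = N2/N1
T2 = T1 * N2 / N1
T2 = 19 * 60 / 57
T2 = 1140 / 57
T2 = 20 Nm

20 Nm


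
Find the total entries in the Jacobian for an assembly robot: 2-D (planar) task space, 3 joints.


Given: task space dimension = 2, joints = 3
Jacobian is a 2 x 3 matrix
Total entries = rows * columns
Total = 2 * 3
Total = 6

6


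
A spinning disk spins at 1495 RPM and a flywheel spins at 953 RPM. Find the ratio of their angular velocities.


Given: RPM_A = 1495, RPM_B = 953
omega = 2*pi*RPM/60, so omega_A/omega_B = RPM_A / RPM_B
omega_A/omega_B = 1495 / 953
omega_A/omega_B = 1495/953

1495/953


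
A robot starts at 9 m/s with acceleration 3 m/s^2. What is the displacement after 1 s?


Given: v0 = 9 m/s, a = 3 m/s^2, t = 1 s
Using s = v0*t + (1/2)*a*t^2
s = 9*1 + (1/2)*3*1^2
s = 9 + (1/2)*3
s = 9 + 3/2
s = 21/2

21/2 m


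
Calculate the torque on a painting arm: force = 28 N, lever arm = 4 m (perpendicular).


Given: F = 28 N, r = 4 m, angle = 90 deg (perpendicular)
Using tau = F * r * sin(90)
sin(90) = 1
tau = 28 * 4 * 1
tau = 112 Nm

112 Nm


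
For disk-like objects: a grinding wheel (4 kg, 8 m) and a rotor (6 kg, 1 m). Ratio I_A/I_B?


Given: M1=4 kg, R1=8 m, M2=6 kg, R2=1 m
For a disk: I = (1/2)*M*R^2, so I_A/I_B = (M1*R1^2)/(M2*R2^2)
M1*R1^2 = 4*64 = 256
M2*R2^2 = 6*1 = 6
I_A/I_B = 256/6 = 128/3

128/3


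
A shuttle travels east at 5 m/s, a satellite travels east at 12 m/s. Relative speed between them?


Given: v_A = 5 m/s east, v_B = 12 m/s east
Both move in the same direction; relative speed = |v_A - v_B|
|5 - 12| = |-7|
= 7 m/s

7 m/s


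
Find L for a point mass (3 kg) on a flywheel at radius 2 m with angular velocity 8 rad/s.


Given: m = 3 kg, r = 2 m, omega = 8 rad/s
For a point mass: I = m*r^2
I = 3*2^2 = 3*4 = 12
L = I*omega = 12*8
L = 96 kg*m^2/s

96 kg*m^2/s


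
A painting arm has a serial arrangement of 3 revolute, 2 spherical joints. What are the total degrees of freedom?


Given: serial robot with 3 revolute, 2 spherical joints
DOF contribution per joint type: revolute=1, prismatic=1, spherical=3, fixed=0
DOF = 3*1 + 2*3
DOF = 9

9


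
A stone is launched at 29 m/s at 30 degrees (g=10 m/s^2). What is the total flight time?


Given: v0 = 29 m/s, theta = 30 deg, g = 10 m/s^2
sin(30) = 1/2
Using T = 2*v0*sin(theta) / g
T = 2*29*1/2 / 10
T = 29 / 10
T = 29/10 s

29/10 s


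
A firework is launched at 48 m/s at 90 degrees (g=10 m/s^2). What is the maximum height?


Given: v0 = 48 m/s, theta = 90 deg, g = 10 m/s^2
sin^2(90) = 1
Using H = v0^2 * sin^2(theta) / (2*g)
H = 48^2 * 1 / (2*10)
H = 2304 * 1 / 20
H = 2304 / 20
H = 576/5 m

576/5 m


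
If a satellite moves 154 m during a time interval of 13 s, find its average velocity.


Given: distance d = 154 m, time t = 13 s
Using v = d / t
v = 154 / 13
v = 154/13 m/s

154/13 m/s


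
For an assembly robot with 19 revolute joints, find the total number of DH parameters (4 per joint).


Given: 19 joints, 4 DH parameters per joint (d, theta, a, alpha)
Total DH parameters = number_of_joints * 4
Total = 19 * 4
Total = 76

76


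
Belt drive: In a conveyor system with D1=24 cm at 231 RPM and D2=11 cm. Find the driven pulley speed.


Given: D1 = 24 cm, w1 = 231 RPM, D2 = 11 cm
Using D1*w1 = D2*w2
w2 = D1*w1 / D2
w2 = 24*231 / 11
w2 = 5544 / 11
w2 = 504 RPM

504 RPM


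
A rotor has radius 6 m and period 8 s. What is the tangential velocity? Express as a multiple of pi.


Given: radius r = 6 m, period T = 8 s
Using v = 2*pi*r / T
v = 2*pi*6 / 8
v = 12*pi / 8
v = 3/2*pi m/s

3/2*pi m/s


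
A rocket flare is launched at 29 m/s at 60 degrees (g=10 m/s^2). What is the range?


Given: v0 = 29 m/s, theta = 60 deg, g = 10 m/s^2
sin(2*60) = sin(120) = sqrt(3)/2
Using R = v0^2 * sin(2*theta) / g
R = 29^2 * (sqrt(3)/2) / 10
R = 841 * sqrt(3) / 20
R = 841/20*sqrt(3) m

841/20*sqrt(3) m


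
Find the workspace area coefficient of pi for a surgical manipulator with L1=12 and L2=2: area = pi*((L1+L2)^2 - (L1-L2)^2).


Given: L1 = 12, L2 = 2
(L1+L2)^2 = (14)^2 = 196
(L1-L2)^2 = (10)^2 = 100
Difference = 196 - 100 = 96
This equals 4*L1*L2 = 4*12*2 = 96
Workspace area = 96*pi

96


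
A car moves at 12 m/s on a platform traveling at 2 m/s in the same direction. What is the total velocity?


Given: object velocity = 12 m/s, platform velocity = 2 m/s (same direction)
Using classical velocity addition: v_total = v_object + v_platform
v_total = 12 + 2
v_total = 14 m/s

14 m/s


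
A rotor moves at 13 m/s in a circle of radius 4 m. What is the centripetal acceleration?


Given: v = 13 m/s, r = 4 m
Using a_c = v^2 / r
a_c = 13^2 / 4
a_c = 169 / 4
a_c = 169/4 m/s^2

169/4 m/s^2


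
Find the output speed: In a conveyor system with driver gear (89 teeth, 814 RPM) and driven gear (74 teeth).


Given: N1 = 89 teeth, w1 = 814 RPM, N2 = 74 teeth
Using N1*w1 = N2*w2
w2 = N1*w1 / N2
w2 = 89*814 / 74
w2 = 72446 / 74
w2 = 979 RPM

979 RPM


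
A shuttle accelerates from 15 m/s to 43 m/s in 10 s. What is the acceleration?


Given: initial velocity v0 = 15 m/s, final velocity v = 43 m/s, time t = 10 s
Using a = (v - v0) / t
a = (43 - 15) / 10
a = 28 / 10
a = 14/5 m/s^2

14/5 m/s^2


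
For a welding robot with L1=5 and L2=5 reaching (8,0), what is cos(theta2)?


Given: L1 = 5, L2 = 5, target (x, y) = (8, 0)
Using cos(theta2) = (x^2 + y^2 - L1^2 - L2^2) / (2*L1*L2)
x^2 + y^2 = 8^2 + 0 = 64
L1^2 + L2^2 = 25 + 25 = 50
Numerator = 64 - 50 = 14
Denominator = 2*5*5 = 50
cos(theta2) = 14/50 = 7/25

7/25


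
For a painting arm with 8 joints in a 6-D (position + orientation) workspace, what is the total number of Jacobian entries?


Given: task space dimension = 6, joints = 8
Jacobian is a 6 x 8 matrix
Total entries = rows * columns
Total = 6 * 8
Total = 48

48


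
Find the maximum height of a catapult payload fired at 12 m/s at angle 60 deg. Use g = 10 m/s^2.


Given: v0 = 12 m/s, theta = 60 deg, g = 10 m/s^2
sin^2(60) = 3/4
Using H = v0^2 * sin^2(theta) / (2*g)
H = 12^2 * 3/4 / (2*10)
H = 144 * 3/4 / 20
H = 108 / 20
H = 27/5 m

27/5 m


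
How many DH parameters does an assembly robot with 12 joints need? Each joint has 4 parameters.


Given: 12 joints, 4 DH parameters per joint (d, theta, a, alpha)
Total DH parameters = number_of_joints * 4
Total = 12 * 4
Total = 48

48


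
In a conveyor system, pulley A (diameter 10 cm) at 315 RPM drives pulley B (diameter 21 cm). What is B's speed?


Given: D1 = 10 cm, w1 = 315 RPM, D2 = 21 cm
Using D1*w1 = D2*w2
w2 = D1*w1 / D2
w2 = 10*315 / 21
w2 = 3150 / 21
w2 = 150 RPM

150 RPM


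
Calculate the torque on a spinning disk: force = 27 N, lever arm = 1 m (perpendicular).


Given: F = 27 N, r = 1 m, angle = 90 deg (perpendicular)
Using tau = F * r * sin(90)
sin(90) = 1
tau = 27 * 1 * 1
tau = 27 Nm

27 Nm


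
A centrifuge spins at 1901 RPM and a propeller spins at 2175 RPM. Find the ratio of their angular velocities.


Given: RPM_A = 1901, RPM_B = 2175
omega = 2*pi*RPM/60, so omega_A/omega_B = RPM_A / RPM_B
omega_A/omega_B = 1901 / 2175
omega_A/omega_B = 1901/2175

1901/2175


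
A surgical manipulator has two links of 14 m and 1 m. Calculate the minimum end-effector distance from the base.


Given: L1 = 14 m, L2 = 1 m
For a 2-link planar arm, min reach = |L1 - L2| (second link folded back)
Min reach = |14 - 1|
Min reach = 13 m

13 m


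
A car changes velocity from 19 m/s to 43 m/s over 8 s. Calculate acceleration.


Given: initial velocity v0 = 19 m/s, final velocity v = 43 m/s, time t = 8 s
Using a = (v - v0) / t
a = (43 - 19) / 8
a = 24 / 8
a = 3 m/s^2

3 m/s^2


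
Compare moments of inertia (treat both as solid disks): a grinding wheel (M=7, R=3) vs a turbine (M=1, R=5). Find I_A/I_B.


Given: M1=7 kg, R1=3 m, M2=1 kg, R2=5 m
For a disk: I = (1/2)*M*R^2, so I_A/I_B = (M1*R1^2)/(M2*R2^2)
M1*R1^2 = 7*9 = 63
M2*R2^2 = 1*25 = 25
I_A/I_B = 63/25 = 63/25

63/25


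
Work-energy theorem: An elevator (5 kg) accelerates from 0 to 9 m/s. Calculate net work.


Given: m = 5 kg, v0 = 0 m/s, v = 9 m/s
Using W = (1/2)*m*(v^2 - v0^2)
v^2 = 9^2 = 81
v0^2 = 0^2 = 0
v^2 - v0^2 = 81 - 0 = 81
W = (1/2)*5*81 = 405/2 J

405/2 J


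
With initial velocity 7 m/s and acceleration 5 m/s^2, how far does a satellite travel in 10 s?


Given: v0 = 7 m/s, a = 5 m/s^2, t = 10 s
Using s = v0*t + (1/2)*a*t^2
s = 7*10 + (1/2)*5*10^2
s = 70 + (1/2)*500
s = 70 + 250
s = 320

320 m


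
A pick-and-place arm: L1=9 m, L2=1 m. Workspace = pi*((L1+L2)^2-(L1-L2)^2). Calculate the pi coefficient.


Given: L1 = 9, L2 = 1
(L1+L2)^2 = (10)^2 = 100
(L1-L2)^2 = (8)^2 = 64
Difference = 100 - 64 = 36
This equals 4*L1*L2 = 4*9*1 = 36
Workspace area = 36*pi

36


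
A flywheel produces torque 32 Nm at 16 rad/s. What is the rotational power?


Given: tau = 32 Nm, omega = 16 rad/s
Using P = tau * omega
P = 32 * 16
P = 512 W

512 W


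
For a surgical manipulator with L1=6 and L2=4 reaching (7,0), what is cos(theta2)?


Given: L1 = 6, L2 = 4, target (x, y) = (7, 0)
Using cos(theta2) = (x^2 + y^2 - L1^2 - L2^2) / (2*L1*L2)
x^2 + y^2 = 7^2 + 0 = 49
L1^2 + L2^2 = 36 + 16 = 52
Numerator = 49 - 52 = -3
Denominator = 2*6*4 = 48
cos(theta2) = -3/48 = -1/16

-1/16


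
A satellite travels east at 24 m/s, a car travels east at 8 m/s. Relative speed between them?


Given: v_A = 24 m/s east, v_B = 8 m/s east
Both move in the same direction; relative speed = |v_A - v_B|
|24 - 8| = |16|
= 16 m/s

16 m/s


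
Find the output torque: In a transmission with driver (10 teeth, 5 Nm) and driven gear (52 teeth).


Given: N1 = 10, N2 = 52, T1 = 5 Nm
Using T2/T1 = N2/N1
T2 = T1 * N2 / N1
T2 = 5 * 52 / 10
T2 = 260 / 10
T2 = 26 Nm

26 Nm


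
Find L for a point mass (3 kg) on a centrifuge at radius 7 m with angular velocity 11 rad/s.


Given: m = 3 kg, r = 7 m, omega = 11 rad/s
For a point mass: I = m*r^2
I = 3*7^2 = 3*49 = 147
L = I*omega = 147*11
L = 1617 kg*m^2/s

1617 kg*m^2/s


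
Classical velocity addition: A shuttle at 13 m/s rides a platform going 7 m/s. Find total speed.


Given: object velocity = 13 m/s, platform velocity = 7 m/s (same direction)
Using classical velocity addition: v_total = v_object + v_platform
v_total = 13 + 7
v_total = 20 m/s

20 m/s


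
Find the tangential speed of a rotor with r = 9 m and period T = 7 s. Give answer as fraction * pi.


Given: radius r = 9 m, period T = 7 s
Using v = 2*pi*r / T
v = 2*pi*9 / 7
v = 18*pi / 7
v = 18/7*pi m/s

18/7*pi m/s


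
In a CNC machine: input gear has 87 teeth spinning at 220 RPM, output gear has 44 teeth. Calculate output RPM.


Given: N1 = 87 teeth, w1 = 220 RPM, N2 = 44 teeth
Using N1*w1 = N2*w2
w2 = N1*w1 / N2
w2 = 87*220 / 44
w2 = 19140 / 44
w2 = 435 RPM

435 RPM


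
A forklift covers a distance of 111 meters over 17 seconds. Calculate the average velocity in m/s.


Given: distance d = 111 m, time t = 17 s
Using v = d / t
v = 111 / 17
v = 111/17 m/s

111/17 m/s


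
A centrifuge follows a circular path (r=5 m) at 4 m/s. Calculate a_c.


Given: v = 4 m/s, r = 5 m
Using a_c = v^2 / r
a_c = 4^2 / 5
a_c = 16 / 5
a_c = 16/5 m/s^2

16/5 m/s^2


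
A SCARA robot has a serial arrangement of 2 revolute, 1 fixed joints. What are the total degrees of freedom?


Given: serial robot with 2 revolute, 1 fixed joints
DOF contribution per joint type: revolute=1, prismatic=1, spherical=3, fixed=0
DOF = 2*1 + 1*0
DOF = 2

2


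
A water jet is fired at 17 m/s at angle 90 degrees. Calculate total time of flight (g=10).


Given: v0 = 17 m/s, theta = 90 deg, g = 10 m/s^2
sin(90) = 1
Using T = 2*v0*sin(theta) / g
T = 2*17*1 / 10
T = 34 / 10
T = 17/5 s

17/5 s


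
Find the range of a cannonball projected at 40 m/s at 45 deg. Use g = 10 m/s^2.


Given: v0 = 40 m/s, theta = 45 deg, g = 10 m/s^2
sin(2*45) = sin(90) = 1
Using R = v0^2 * sin(2*theta) / g
R = 40^2 * 1 / 10
R = 1600 / 10
R = 160 m

160 m


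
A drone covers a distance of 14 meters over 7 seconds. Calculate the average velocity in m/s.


Given: distance d = 14 m, time t = 7 s
Using v = d / t
v = 14 / 7
v = 2 m/s

2 m/s


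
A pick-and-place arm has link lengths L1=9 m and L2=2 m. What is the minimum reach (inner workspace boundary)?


Given: L1 = 9 m, L2 = 2 m
For a 2-link planar arm, min reach = |L1 - L2| (second link folded back)
Min reach = |9 - 2|
Min reach = 7 m

7 m


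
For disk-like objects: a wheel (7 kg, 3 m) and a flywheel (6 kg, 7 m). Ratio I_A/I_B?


Given: M1=7 kg, R1=3 m, M2=6 kg, R2=7 m
For a disk: I = (1/2)*M*R^2, so I_A/I_B = (M1*R1^2)/(M2*R2^2)
M1*R1^2 = 7*9 = 63
M2*R2^2 = 6*49 = 294
I_A/I_B = 63/294 = 3/14

3/14


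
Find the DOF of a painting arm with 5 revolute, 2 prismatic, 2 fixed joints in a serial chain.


Given: serial robot with 5 revolute, 2 prismatic, 2 fixed joints
DOF contribution per joint type: revolute=1, prismatic=1, spherical=3, fixed=0
DOF = 5*1 + 2*1 + 2*0
DOF = 7

7


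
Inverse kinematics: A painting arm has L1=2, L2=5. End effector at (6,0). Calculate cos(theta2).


Given: L1 = 2, L2 = 5, target (x, y) = (6, 0)
Using cos(theta2) = (x^2 + y^2 - L1^2 - L2^2) / (2*L1*L2)
x^2 + y^2 = 6^2 + 0 = 36
L1^2 + L2^2 = 4 + 25 = 29
Numerator = 36 - 29 = 7
Denominator = 2*2*5 = 20
cos(theta2) = 7/20 = 7/20

7/20


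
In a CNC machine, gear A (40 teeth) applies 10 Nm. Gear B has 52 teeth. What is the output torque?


Given: N1 = 40, N2 = 52, T1 = 10 Nm
Using T2/T1 = N2/N1
T2 = T1 * N2 / N1
T2 = 10 * 52 / 40
T2 = 520 / 40
T2 = 13 Nm

13 Nm


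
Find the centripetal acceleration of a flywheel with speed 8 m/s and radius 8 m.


Given: v = 8 m/s, r = 8 m
Using a_c = v^2 / r
a_c = 8^2 / 8
a_c = 64 / 8
a_c = 8 m/s^2

8 m/s^2


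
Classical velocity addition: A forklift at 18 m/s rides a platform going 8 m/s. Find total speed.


Given: object velocity = 18 m/s, platform velocity = 8 m/s (same direction)
Using classical velocity addition: v_total = v_object + v_platform
v_total = 18 + 8
v_total = 26 m/s

26 m/s


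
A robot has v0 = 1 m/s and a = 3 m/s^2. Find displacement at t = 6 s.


Given: v0 = 1 m/s, a = 3 m/s^2, t = 6 s
Using s = v0*t + (1/2)*a*t^2
s = 1*6 + (1/2)*3*6^2
s = 6 + (1/2)*108
s = 6 + 54
s = 60

60 m


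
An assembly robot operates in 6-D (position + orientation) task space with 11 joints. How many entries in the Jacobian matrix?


Given: task space dimension = 6, joints = 11
Jacobian is a 6 x 11 matrix
Total entries = rows * columns
Total = 6 * 11
Total = 66

66


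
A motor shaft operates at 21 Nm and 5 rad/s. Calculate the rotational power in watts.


Given: tau = 21 Nm, omega = 5 rad/s
Using P = tau * omega
P = 21 * 5
P = 105 W

105 W


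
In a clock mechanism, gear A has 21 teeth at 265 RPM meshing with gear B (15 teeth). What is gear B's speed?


Given: N1 = 21 teeth, w1 = 265 RPM, N2 = 15 teeth
Using N1*w1 = N2*w2
w2 = N1*w1 / N2
w2 = 21*265 / 15
w2 = 5565 / 15
w2 = 371 RPM

371 RPM


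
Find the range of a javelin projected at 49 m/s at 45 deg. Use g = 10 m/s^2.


Given: v0 = 49 m/s, theta = 45 deg, g = 10 m/s^2
sin(2*45) = sin(90) = 1
Using R = v0^2 * sin(2*theta) / g
R = 49^2 * 1 / 10
R = 2401 / 10
R = 2401/10 m

2401/10 m
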